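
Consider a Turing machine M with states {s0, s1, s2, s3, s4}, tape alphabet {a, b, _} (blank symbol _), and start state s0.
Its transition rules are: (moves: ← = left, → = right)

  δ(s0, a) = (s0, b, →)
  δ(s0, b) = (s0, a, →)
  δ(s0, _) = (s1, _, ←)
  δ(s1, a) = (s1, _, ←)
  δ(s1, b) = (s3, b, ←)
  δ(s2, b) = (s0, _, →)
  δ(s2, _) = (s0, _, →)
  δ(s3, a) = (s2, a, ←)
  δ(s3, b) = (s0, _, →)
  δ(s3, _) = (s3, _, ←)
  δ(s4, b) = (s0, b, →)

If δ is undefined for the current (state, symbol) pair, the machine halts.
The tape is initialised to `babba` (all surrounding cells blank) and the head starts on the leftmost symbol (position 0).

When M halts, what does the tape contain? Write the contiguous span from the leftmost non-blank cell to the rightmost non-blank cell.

s0 | [b]abba_   read b → write a, move →, go to s0
s0 | a[a]bba_   read a → write b, move →, go to s0
s0 | ab[b]ba_   read b → write a, move →, go to s0
s0 | aba[b]a_   read b → write a, move →, go to s0
s0 | abaa[a]_   read a → write b, move →, go to s0
s0 | abaab[_]   read _ → write _, move ←, go to s1
s1 | abaa[b]_   read b → write b, move ←, go to s3
s3 | aba[a]b_   read a → write a, move ←, go to s2
s2 | ab[a]ab_
The non-blank tape span at halt is abaab.

abaab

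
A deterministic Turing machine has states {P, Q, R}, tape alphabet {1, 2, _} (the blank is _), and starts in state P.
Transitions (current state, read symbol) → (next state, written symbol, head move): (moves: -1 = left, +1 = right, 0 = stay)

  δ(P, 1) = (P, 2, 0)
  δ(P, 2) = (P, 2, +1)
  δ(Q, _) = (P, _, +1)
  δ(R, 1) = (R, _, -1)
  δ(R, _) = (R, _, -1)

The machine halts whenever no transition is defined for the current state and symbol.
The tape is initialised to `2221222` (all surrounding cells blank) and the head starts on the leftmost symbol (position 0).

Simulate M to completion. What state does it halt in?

P | [2]221222_   read 2 → write 2, move +1, go to P
P | 2[2]21222_   read 2 → write 2, move +1, go to P
P | 22[2]1222_   read 2 → write 2, move +1, go to P
P | 222[1]222_   read 1 → write 2, move 0, go to P
P | 222[2]222_   read 2 → write 2, move +1, go to P
P | 2222[2]22_   read 2 → write 2, move +1, go to P
P | 22222[2]2_   read 2 → write 2, move +1, go to P
P | 222222[2]_   read 2 → write 2, move +1, go to P
P | 2222222[_]
No transition is defined for (P, _); M halts in state P.

P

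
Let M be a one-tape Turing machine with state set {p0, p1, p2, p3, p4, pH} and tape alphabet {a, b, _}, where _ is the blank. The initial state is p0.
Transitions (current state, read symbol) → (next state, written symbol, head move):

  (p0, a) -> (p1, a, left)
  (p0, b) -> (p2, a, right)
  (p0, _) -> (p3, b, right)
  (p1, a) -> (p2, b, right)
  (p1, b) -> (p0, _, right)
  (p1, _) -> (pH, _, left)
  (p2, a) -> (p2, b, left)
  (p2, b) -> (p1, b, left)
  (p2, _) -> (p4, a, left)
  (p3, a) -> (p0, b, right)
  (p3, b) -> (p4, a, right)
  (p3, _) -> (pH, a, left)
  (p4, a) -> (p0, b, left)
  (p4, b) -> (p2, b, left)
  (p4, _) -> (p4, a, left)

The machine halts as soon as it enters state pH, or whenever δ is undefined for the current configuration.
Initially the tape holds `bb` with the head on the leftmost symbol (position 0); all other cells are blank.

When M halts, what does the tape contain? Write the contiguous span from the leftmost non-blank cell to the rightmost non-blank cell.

ab

state=p0 head=0 tape=_[b]b_   (p0,b)→(p2,a,right)
state=p2 head=1 tape=_a[b]_   (p2,b)→(p1,b,left)
state=p1 head=0 tape=_[a]b_   (p1,a)→(p2,b,right)
state=p2 head=1 tape=_b[b]_   (p2,b)→(p1,b,left)
state=p1 head=0 tape=_[b]b_   (p1,b)→(p0,_,right)
state=p0 head=1 tape=__[b]_   (p0,b)→(p2,a,right)
state=p2 head=2 tape=__a[_]   (p2,_)→(p4,a,left)
state=p4 head=1 tape=__[a]a   (p4,a)→(p0,b,left)
state=p0 head=0 tape=_[_]ba   (p0,_)→(p3,b,right)
state=p3 head=1 tape=_b[b]a   (p3,b)→(p4,a,right)
state=p4 head=2 tape=_ba[a]   (p4,a)→(p0,b,left)
state=p0 head=1 tape=_b[a]b   (p0,a)→(p1,a,left)
state=p1 head=0 tape=_[b]ab   (p1,b)→(p0,_,right)
state=p0 head=1 tape=__[a]b   (p0,a)→(p1,a,left)
state=p1 head=0 tape=_[_]ab   (p1,_)→(pH,_,left)
state=pH head=-1 tape=[_]_ab
The non-blank tape span at halt is ab.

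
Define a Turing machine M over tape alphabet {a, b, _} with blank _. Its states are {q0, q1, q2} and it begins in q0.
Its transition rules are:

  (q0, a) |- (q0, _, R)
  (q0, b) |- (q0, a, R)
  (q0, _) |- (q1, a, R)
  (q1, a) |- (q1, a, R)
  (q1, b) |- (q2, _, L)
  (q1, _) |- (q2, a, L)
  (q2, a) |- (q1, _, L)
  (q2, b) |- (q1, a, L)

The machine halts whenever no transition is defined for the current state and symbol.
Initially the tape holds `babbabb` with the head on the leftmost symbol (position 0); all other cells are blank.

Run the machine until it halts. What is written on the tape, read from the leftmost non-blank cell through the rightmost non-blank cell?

a_a_aa_aaa

q0 | __[b]abbabb__   read b → write a, move R, go to q0
q0 | __a[a]bbabb__   read a → write _, move R, go to q0
q0 | __a_[b]babb__   read b → write a, move R, go to q0
q0 | __a_a[b]abb__   read b → write a, move R, go to q0
q0 | __a_aa[a]bb__   read a → write _, move R, go to q0
q0 | __a_aa_[b]b__   read b → write a, move R, go to q0
q0 | __a_aa_a[b]__   read b → write a, move R, go to q0
q0 | __a_aa_aa[_]_   read _ → write a, move R, go to q1
q1 | __a_aa_aaa[_]   read _ → write a, move L, go to q2
q2 | __a_aa_aa[a]a   read a → write _, move L, go to q1
q1 | __a_aa_a[a]_a   read a → write a, move R, go to q1
q1 | __a_aa_aa[_]a   read _ → write a, move L, go to q2
q2 | __a_aa_a[a]aa   read a → write _, move L, go to q1
q1 | __a_aa_[a]_aa   read a → write a, move R, go to q1
q1 | __a_aa_a[_]aa   read _ → write a, move L, go to q2
q2 | __a_aa_[a]aaa   read a → write _, move L, go to q1
q1 | __a_aa[_]_aaa   read _ → write a, move L, go to q2
q2 | __a_a[a]a_aaa   read a → write _, move L, go to q1
q1 | __a_[a]_a_aaa   read a → write a, move R, go to q1
q1 | __a_a[_]a_aaa   read _ → write a, move L, go to q2
q2 | __a_[a]aa_aaa   read a → write _, move L, go to q1
q1 | __a[_]_aa_aaa   read _ → write a, move L, go to q2
q2 | __[a]a_aa_aaa   read a → write _, move L, go to q1
q1 | _[_]_a_aa_aaa   read _ → write a, move L, go to q2
q2 | [_]a_a_aa_aaa
The non-blank tape span at halt is a_a_aa_aaa.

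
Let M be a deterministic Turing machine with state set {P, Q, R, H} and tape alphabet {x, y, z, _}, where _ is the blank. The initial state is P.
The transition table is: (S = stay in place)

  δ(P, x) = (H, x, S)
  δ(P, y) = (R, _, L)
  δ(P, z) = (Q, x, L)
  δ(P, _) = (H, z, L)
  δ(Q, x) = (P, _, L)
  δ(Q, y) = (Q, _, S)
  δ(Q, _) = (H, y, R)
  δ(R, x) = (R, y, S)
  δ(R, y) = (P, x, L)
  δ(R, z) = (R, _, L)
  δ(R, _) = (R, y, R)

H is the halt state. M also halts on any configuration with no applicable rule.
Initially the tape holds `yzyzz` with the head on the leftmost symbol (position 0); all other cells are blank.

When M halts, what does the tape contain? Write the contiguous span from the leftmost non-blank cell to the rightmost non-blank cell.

state=P head=0 tape=____[y]zyzz   (P,y)→(R,_,L)
state=R head=-1 tape=___[_]_zyzz   (R,_)→(R,y,R)
state=R head=0 tape=___y[_]zyzz   (R,_)→(R,y,R)
state=R head=1 tape=___yy[z]yzz   (R,z)→(R,_,L)
state=R head=0 tape=___y[y]_yzz   (R,y)→(P,x,L)
state=P head=-1 tape=___[y]x_yzz   (P,y)→(R,_,L)
state=R head=-2 tape=__[_]_x_yzz   (R,_)→(R,y,R)
state=R head=-1 tape=__y[_]x_yzz   (R,_)→(R,y,R)
state=R head=0 tape=__yy[x]_yzz   (R,x)→(R,y,S)
state=R head=0 tape=__yy[y]_yzz   (R,y)→(P,x,L)
state=P head=-1 tape=__y[y]x_yzz   (P,y)→(R,_,L)
state=R head=-2 tape=__[y]_x_yzz   (R,y)→(P,x,L)
state=P head=-3 tape=_[_]x_x_yzz   (P,_)→(H,z,L)
state=H head=-4 tape=[_]zx_x_yzz
The non-blank tape span at halt is zx_x_yzz.

zx_x_yzz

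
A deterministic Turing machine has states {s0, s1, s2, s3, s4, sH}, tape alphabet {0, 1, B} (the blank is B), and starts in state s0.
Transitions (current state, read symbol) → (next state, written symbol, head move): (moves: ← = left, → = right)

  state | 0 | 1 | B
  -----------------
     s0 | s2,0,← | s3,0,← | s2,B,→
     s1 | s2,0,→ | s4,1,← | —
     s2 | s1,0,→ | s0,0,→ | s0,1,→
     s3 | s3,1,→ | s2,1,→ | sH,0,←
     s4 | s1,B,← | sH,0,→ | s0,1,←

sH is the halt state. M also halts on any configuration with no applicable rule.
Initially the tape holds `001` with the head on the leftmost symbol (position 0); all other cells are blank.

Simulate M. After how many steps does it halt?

15

s0 | B[0]01B   read 0 → write 0, move ←, go to s2
s2 | [B]001B   read B → write 1, move →, go to s0
s0 | 1[0]01B   read 0 → write 0, move ←, go to s2
s2 | [1]001B   read 1 → write 0, move →, go to s0
s0 | 0[0]01B   read 0 → write 0, move ←, go to s2
s2 | [0]001B   read 0 → write 0, move →, go to s1
s1 | 0[0]01B   read 0 → write 0, move →, go to s2
s2 | 00[0]1B   read 0 → write 0, move →, go to s1
s1 | 000[1]B   read 1 → write 1, move ←, go to s4
s4 | 00[0]1B   read 0 → write B, move ←, go to s1
s1 | 0[0]B1B   read 0 → write 0, move →, go to s2
s2 | 00[B]1B   read B → write 1, move →, go to s0
s0 | 001[1]B   read 1 → write 0, move ←, go to s3
s3 | 00[1]0B   read 1 → write 1, move →, go to s2
s2 | 001[0]B   read 0 → write 0, move →, go to s1
s1 | 0010[B]
M halts after 15 transitions.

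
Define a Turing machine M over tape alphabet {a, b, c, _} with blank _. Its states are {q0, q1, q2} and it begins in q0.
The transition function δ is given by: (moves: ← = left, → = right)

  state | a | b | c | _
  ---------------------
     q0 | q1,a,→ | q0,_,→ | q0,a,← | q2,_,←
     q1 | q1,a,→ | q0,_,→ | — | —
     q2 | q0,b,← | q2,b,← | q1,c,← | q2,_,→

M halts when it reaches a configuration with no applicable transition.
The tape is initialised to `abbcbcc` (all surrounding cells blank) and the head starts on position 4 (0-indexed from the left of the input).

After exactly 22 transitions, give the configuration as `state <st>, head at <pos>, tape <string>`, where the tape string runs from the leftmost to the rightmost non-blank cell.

state=q0 head=4 tape=__abbc[b]cc   (q0,b)→(q0,_,→)
state=q0 head=5 tape=__abbc_[c]c   (q0,c)→(q0,a,←)
state=q0 head=4 tape=__abbc[_]ac   (q0,_)→(q2,_,←)
state=q2 head=3 tape=__abb[c]_ac   (q2,c)→(q1,c,←)
state=q1 head=2 tape=__ab[b]c_ac   (q1,b)→(q0,_,→)
state=q0 head=3 tape=__ab_[c]_ac   (q0,c)→(q0,a,←)
state=q0 head=2 tape=__ab[_]a_ac   (q0,_)→(q2,_,←)
state=q2 head=1 tape=__a[b]_a_ac   (q2,b)→(q2,b,←)
state=q2 head=0 tape=__[a]b_a_ac   (q2,a)→(q0,b,←)
state=q0 head=-1 tape=_[_]bb_a_ac   (q0,_)→(q2,_,←)
state=q2 head=-2 tape=[_]_bb_a_ac   (q2,_)→(q2,_,→)
state=q2 head=-1 tape=_[_]bb_a_ac   (q2,_)→(q2,_,→)
state=q2 head=0 tape=__[b]b_a_ac   (q2,b)→(q2,b,←)
state=q2 head=-1 tape=_[_]bb_a_ac   (q2,_)→(q2,_,→)
state=q2 head=0 tape=__[b]b_a_ac   (q2,b)→(q2,b,←)
state=q2 head=-1 tape=_[_]bb_a_ac   (q2,_)→(q2,_,→)
state=q2 head=0 tape=__[b]b_a_ac   (q2,b)→(q2,b,←)
state=q2 head=-1 tape=_[_]bb_a_ac   (q2,_)→(q2,_,→)
state=q2 head=0 tape=__[b]b_a_ac   (q2,b)→(q2,b,←)
state=q2 head=-1 tape=_[_]bb_a_ac   (q2,_)→(q2,_,→)
state=q2 head=0 tape=__[b]b_a_ac   (q2,b)→(q2,b,←)
state=q2 head=-1 tape=_[_]bb_a_ac   (q2,_)→(q2,_,→)
state=q2 head=0 tape=__[b]b_a_ac
After 22 steps: state q2, head at 0, tape bb_a_ac.

state q2, head at 0, tape bb_a_ac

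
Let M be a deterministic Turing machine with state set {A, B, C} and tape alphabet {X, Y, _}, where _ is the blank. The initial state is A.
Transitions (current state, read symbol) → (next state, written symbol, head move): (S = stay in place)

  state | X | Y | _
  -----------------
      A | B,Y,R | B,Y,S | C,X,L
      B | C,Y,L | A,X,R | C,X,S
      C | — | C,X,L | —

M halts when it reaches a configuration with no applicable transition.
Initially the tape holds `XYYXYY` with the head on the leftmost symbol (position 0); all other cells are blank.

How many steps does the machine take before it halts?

A | [X]YYXYY_   read X → write Y, move R, go to B
B | Y[Y]YXYY_   read Y → write X, move R, go to A
A | YX[Y]XYY_   read Y → write Y, move S, go to B
B | YX[Y]XYY_   read Y → write X, move R, go to A
A | YXX[X]YY_   read X → write Y, move R, go to B
B | YXXY[Y]Y_   read Y → write X, move R, go to A
A | YXXYX[Y]_   read Y → write Y, move S, go to B
B | YXXYX[Y]_   read Y → write X, move R, go to A
A | YXXYXX[_]   read _ → write X, move L, go to C
C | YXXYX[X]X
M halts after 9 transitions.

9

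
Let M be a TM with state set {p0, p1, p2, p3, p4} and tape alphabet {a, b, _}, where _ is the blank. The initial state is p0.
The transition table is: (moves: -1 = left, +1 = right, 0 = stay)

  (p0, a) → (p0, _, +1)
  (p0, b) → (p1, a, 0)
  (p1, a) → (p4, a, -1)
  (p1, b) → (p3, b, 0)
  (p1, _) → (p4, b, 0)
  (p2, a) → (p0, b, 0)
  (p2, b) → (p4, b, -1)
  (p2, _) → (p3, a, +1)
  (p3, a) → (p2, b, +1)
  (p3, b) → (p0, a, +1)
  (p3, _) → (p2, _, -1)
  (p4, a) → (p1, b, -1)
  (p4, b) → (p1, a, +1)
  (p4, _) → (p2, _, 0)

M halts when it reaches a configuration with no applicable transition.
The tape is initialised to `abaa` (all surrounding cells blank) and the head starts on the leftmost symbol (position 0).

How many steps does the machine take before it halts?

22

state=p0 head=0 tape=_[a]baa_   (p0,a)→(p0,_,+1)
state=p0 head=1 tape=__[b]aa_   (p0,b)→(p1,a,0)
state=p1 head=1 tape=__[a]aa_   (p1,a)→(p4,a,-1)
state=p4 head=0 tape=_[_]aaa_   (p4,_)→(p2,_,0)
state=p2 head=0 tape=_[_]aaa_   (p2,_)→(p3,a,+1)
state=p3 head=1 tape=_a[a]aa_   (p3,a)→(p2,b,+1)
state=p2 head=2 tape=_ab[a]a_   (p2,a)→(p0,b,0)
state=p0 head=2 tape=_ab[b]a_   (p0,b)→(p1,a,0)
state=p1 head=2 tape=_ab[a]a_   (p1,a)→(p4,a,-1)
state=p4 head=1 tape=_a[b]aa_   (p4,b)→(p1,a,+1)
state=p1 head=2 tape=_aa[a]a_   (p1,a)→(p4,a,-1)
state=p4 head=1 tape=_a[a]aa_   (p4,a)→(p1,b,-1)
state=p1 head=0 tape=_[a]baa_   (p1,a)→(p4,a,-1)
state=p4 head=-1 tape=[_]abaa_   (p4,_)→(p2,_,0)
state=p2 head=-1 tape=[_]abaa_   (p2,_)→(p3,a,+1)
state=p3 head=0 tape=a[a]baa_   (p3,a)→(p2,b,+1)
state=p2 head=1 tape=ab[b]aa_   (p2,b)→(p4,b,-1)
state=p4 head=0 tape=a[b]baa_   (p4,b)→(p1,a,+1)
state=p1 head=1 tape=aa[b]aa_   (p1,b)→(p3,b,0)
state=p3 head=1 tape=aa[b]aa_   (p3,b)→(p0,a,+1)
state=p0 head=2 tape=aaa[a]a_   (p0,a)→(p0,_,+1)
state=p0 head=3 tape=aaa_[a]_   (p0,a)→(p0,_,+1)
state=p0 head=4 tape=aaa__[_]
M halts after 22 transitions.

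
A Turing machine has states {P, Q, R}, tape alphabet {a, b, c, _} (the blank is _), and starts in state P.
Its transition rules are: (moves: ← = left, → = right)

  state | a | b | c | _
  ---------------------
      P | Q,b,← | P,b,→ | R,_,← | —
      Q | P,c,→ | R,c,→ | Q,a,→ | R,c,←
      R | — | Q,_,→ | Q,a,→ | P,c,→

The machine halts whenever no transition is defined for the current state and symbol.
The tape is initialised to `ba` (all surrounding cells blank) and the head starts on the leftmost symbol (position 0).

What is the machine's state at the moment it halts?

R

state=P head=0 tape=[b]a_   (P,b)→(P,b,→)
state=P head=1 tape=b[a]_   (P,a)→(Q,b,←)
state=Q head=0 tape=[b]b_   (Q,b)→(R,c,→)
state=R head=1 tape=c[b]_   (R,b)→(Q,_,→)
state=Q head=2 tape=c_[_]   (Q,_)→(R,c,←)
state=R head=1 tape=c[_]c   (R,_)→(P,c,→)
state=P head=2 tape=cc[c]   (P,c)→(R,_,←)
state=R head=1 tape=c[c]_   (R,c)→(Q,a,→)
state=Q head=2 tape=ca[_]   (Q,_)→(R,c,←)
state=R head=1 tape=c[a]c
No transition is defined for (R, a); M halts in state R.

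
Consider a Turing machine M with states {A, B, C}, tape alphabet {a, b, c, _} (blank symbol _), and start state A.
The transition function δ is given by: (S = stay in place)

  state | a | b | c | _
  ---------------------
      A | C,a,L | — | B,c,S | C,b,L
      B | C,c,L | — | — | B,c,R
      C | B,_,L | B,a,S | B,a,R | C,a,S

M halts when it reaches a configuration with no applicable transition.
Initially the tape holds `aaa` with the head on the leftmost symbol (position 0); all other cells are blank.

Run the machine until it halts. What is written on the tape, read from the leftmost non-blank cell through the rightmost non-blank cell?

cacaa

state=A head=0 tape=__[a]aa   (A,a)→(C,a,L)
state=C head=-1 tape=_[_]aaa   (C,_)→(C,a,S)
state=C head=-1 tape=_[a]aaa   (C,a)→(B,_,L)
state=B head=-2 tape=[_]_aaa   (B,_)→(B,c,R)
state=B head=-1 tape=c[_]aaa   (B,_)→(B,c,R)
state=B head=0 tape=cc[a]aa   (B,a)→(C,c,L)
state=C head=-1 tape=c[c]caa   (C,c)→(B,a,R)
state=B head=0 tape=ca[c]aa
The non-blank tape span at halt is cacaa.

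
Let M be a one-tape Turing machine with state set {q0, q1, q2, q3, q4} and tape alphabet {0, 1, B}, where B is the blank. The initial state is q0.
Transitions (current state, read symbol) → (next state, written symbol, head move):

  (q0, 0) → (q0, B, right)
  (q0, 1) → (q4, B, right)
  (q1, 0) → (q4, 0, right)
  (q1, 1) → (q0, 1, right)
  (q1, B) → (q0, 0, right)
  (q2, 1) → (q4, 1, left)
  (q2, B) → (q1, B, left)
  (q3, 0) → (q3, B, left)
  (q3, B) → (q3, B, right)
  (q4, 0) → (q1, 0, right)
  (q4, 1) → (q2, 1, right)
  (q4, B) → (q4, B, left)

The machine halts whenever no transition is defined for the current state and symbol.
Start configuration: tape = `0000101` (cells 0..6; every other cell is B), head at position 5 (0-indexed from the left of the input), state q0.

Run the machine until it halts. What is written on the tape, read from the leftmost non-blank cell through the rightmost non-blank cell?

q0 | 00001[0]1B   read 0 → write B, move right, go to q0
q0 | 00001B[1]B   read 1 → write B, move right, go to q4
q4 | 00001BB[B]   read B → write B, move left, go to q4
q4 | 00001B[B]B   read B → write B, move left, go to q4
q4 | 00001[B]BB   read B → write B, move left, go to q4
q4 | 0000[1]BBB   read 1 → write 1, move right, go to q2
q2 | 00001[B]BB   read B → write B, move left, go to q1
q1 | 0000[1]BBB   read 1 → write 1, move right, go to q0
q0 | 00001[B]BB
The non-blank tape span at halt is 00001.

00001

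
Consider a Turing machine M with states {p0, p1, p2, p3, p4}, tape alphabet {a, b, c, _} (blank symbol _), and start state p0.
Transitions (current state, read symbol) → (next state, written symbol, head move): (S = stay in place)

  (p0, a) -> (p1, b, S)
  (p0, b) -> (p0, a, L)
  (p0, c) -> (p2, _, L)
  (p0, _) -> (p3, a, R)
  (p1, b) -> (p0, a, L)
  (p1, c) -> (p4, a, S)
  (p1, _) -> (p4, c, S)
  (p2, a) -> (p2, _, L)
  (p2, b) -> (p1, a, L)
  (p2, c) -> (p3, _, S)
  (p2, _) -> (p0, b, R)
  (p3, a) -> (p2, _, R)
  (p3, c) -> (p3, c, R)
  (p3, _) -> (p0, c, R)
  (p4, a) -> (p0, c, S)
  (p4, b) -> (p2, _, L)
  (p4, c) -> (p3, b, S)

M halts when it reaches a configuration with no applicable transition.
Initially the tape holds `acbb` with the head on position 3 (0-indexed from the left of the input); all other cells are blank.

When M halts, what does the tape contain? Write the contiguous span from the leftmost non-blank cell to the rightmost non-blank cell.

ba__aa

state=p0 head=3 tape=__acb[b]   (p0,b)→(p0,a,L)
state=p0 head=2 tape=__ac[b]a   (p0,b)→(p0,a,L)
state=p0 head=1 tape=__a[c]aa   (p0,c)→(p2,_,L)
state=p2 head=0 tape=__[a]_aa   (p2,a)→(p2,_,L)
state=p2 head=-1 tape=_[_]__aa   (p2,_)→(p0,b,R)
state=p0 head=0 tape=_b[_]_aa   (p0,_)→(p3,a,R)
state=p3 head=1 tape=_ba[_]aa   (p3,_)→(p0,c,R)
state=p0 head=2 tape=_bac[a]a   (p0,a)→(p1,b,S)
state=p1 head=2 tape=_bac[b]a   (p1,b)→(p0,a,L)
state=p0 head=1 tape=_ba[c]aa   (p0,c)→(p2,_,L)
state=p2 head=0 tape=_b[a]_aa   (p2,a)→(p2,_,L)
state=p2 head=-1 tape=_[b]__aa   (p2,b)→(p1,a,L)
state=p1 head=-2 tape=[_]a__aa   (p1,_)→(p4,c,S)
state=p4 head=-2 tape=[c]a__aa   (p4,c)→(p3,b,S)
state=p3 head=-2 tape=[b]a__aa
The non-blank tape span at halt is ba__aa.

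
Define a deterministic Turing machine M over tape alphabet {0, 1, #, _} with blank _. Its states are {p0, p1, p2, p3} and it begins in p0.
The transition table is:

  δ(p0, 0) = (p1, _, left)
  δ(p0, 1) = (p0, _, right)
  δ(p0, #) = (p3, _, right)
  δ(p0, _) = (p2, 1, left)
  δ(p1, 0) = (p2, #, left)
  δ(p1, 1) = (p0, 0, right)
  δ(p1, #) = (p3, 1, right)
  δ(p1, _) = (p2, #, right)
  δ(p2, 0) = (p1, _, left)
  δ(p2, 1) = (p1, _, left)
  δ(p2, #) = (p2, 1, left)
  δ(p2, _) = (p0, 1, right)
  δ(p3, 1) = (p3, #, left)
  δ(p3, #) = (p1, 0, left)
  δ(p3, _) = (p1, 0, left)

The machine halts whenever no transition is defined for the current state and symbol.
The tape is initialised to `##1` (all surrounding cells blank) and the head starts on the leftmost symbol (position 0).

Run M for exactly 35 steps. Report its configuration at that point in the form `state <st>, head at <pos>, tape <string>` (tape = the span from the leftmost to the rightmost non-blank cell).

state p0, head at -1, tape 00#_1

state=p0 head=0 tape=__[#]#1   (p0,#)→(p3,_,right)
state=p3 head=1 tape=___[#]1   (p3,#)→(p1,0,left)
state=p1 head=0 tape=__[_]01   (p1,_)→(p2,#,right)
state=p2 head=1 tape=__#[0]1   (p2,0)→(p1,_,left)
state=p1 head=0 tape=__[#]_1   (p1,#)→(p3,1,right)
state=p3 head=1 tape=__1[_]1   (p3,_)→(p1,0,left)
state=p1 head=0 tape=__[1]01   (p1,1)→(p0,0,right)
state=p0 head=1 tape=__0[0]1   (p0,0)→(p1,_,left)
state=p1 head=0 tape=__[0]_1   (p1,0)→(p2,#,left)
state=p2 head=-1 tape=_[_]#_1   (p2,_)→(p0,1,right)
state=p0 head=0 tape=_1[#]_1   (p0,#)→(p3,_,right)
state=p3 head=1 tape=_1_[_]1   (p3,_)→(p1,0,left)
state=p1 head=0 tape=_1[_]01   (p1,_)→(p2,#,right)
state=p2 head=1 tape=_1#[0]1   (p2,0)→(p1,_,left)
state=p1 head=0 tape=_1[#]_1   (p1,#)→(p3,1,right)
state=p3 head=1 tape=_11[_]1   (p3,_)→(p1,0,left)
state=p1 head=0 tape=_1[1]01   (p1,1)→(p0,0,right)
state=p0 head=1 tape=_10[0]1   (p0,0)→(p1,_,left)
state=p1 head=0 tape=_1[0]_1   (p1,0)→(p2,#,left)
state=p2 head=-1 tape=_[1]#_1   (p2,1)→(p1,_,left)
state=p1 head=-2 tape=[_]_#_1   (p1,_)→(p2,#,right)
state=p2 head=-1 tape=#[_]#_1   (p2,_)→(p0,1,right)
state=p0 head=0 tape=#1[#]_1   (p0,#)→(p3,_,right)
state=p3 head=1 tape=#1_[_]1   (p3,_)→(p1,0,left)
state=p1 head=0 tape=#1[_]01   (p1,_)→(p2,#,right)
state=p2 head=1 tape=#1#[0]1   (p2,0)→(p1,_,left)
state=p1 head=0 tape=#1[#]_1   (p1,#)→(p3,1,right)
state=p3 head=1 tape=#11[_]1   (p3,_)→(p1,0,left)
state=p1 head=0 tape=#1[1]01   (p1,1)→(p0,0,right)
state=p0 head=1 tape=#10[0]1   (p0,0)→(p1,_,left)
state=p1 head=0 tape=#1[0]_1   (p1,0)→(p2,#,left)
state=p2 head=-1 tape=#[1]#_1   (p2,1)→(p1,_,left)
state=p1 head=-2 tape=[#]_#_1   (p1,#)→(p3,1,right)
state=p3 head=-1 tape=1[_]#_1   (p3,_)→(p1,0,left)
state=p1 head=-2 tape=[1]0#_1   (p1,1)→(p0,0,right)
state=p0 head=-1 tape=0[0]#_1
After 35 steps: state p0, head at -1, tape 00#_1.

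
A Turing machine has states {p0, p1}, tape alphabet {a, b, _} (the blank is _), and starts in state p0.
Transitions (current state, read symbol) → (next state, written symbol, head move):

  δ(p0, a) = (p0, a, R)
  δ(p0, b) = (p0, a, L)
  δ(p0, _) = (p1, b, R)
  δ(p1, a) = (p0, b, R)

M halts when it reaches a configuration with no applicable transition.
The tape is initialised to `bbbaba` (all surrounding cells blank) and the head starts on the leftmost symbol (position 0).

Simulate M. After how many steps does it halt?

p0 | __[b]bbaba__   read b → write a, move L, go to p0
p0 | _[_]abbaba__   read _ → write b, move R, go to p1
p1 | _b[a]bbaba__   read a → write b, move R, go to p0
p0 | _bb[b]baba__   read b → write a, move L, go to p0
p0 | _b[b]ababa__   read b → write a, move L, go to p0
p0 | _[b]aababa__   read b → write a, move L, go to p0
p0 | [_]aaababa__   read _ → write b, move R, go to p1
p1 | b[a]aababa__   read a → write b, move R, go to p0
p0 | bb[a]ababa__   read a → write a, move R, go to p0
p0 | bba[a]baba__   read a → write a, move R, go to p0
p0 | bbaa[b]aba__   read b → write a, move L, go to p0
p0 | bba[a]aaba__   read a → write a, move R, go to p0
p0 | bbaa[a]aba__   read a → write a, move R, go to p0
p0 | bbaaa[a]ba__   read a → write a, move R, go to p0
p0 | bbaaaa[b]a__   read b → write a, move L, go to p0
p0 | bbaaa[a]aa__   read a → write a, move R, go to p0
p0 | bbaaaa[a]a__   read a → write a, move R, go to p0
p0 | bbaaaaa[a]__   read a → write a, move R, go to p0
p0 | bbaaaaaa[_]_   read _ → write b, move R, go to p1
p1 | bbaaaaaab[_]
M halts after 19 transitions.

19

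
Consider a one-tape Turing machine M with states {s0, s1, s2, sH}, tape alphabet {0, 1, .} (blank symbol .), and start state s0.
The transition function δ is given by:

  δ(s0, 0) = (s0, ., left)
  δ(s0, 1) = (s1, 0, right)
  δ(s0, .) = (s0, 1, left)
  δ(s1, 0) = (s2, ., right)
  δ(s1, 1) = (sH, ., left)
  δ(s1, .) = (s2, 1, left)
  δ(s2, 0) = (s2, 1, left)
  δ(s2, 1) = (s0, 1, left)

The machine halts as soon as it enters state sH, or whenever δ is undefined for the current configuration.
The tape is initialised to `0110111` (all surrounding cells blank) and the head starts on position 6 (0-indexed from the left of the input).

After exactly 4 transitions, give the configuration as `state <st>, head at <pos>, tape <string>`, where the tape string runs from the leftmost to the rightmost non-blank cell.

s0 | 011011[1].   read 1 → write 0, move right, go to s1
s1 | 0110110[.]   read . → write 1, move left, go to s2
s2 | 011011[0]1   read 0 → write 1, move left, go to s2
s2 | 01101[1]11   read 1 → write 1, move left, go to s0
s0 | 0110[1]111
After 4 steps: state s0, head at 4, tape 01101111.

state s0, head at 4, tape 01101111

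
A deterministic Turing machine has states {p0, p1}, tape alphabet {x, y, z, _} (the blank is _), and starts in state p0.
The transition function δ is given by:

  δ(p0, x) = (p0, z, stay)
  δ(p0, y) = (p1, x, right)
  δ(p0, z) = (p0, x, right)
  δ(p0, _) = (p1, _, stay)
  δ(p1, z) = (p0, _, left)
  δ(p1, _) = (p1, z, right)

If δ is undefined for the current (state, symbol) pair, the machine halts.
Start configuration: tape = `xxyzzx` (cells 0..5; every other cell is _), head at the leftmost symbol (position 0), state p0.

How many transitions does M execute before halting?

state=p0 head=0 tape=[x]xyzzx   (p0,x)→(p0,z,stay)
state=p0 head=0 tape=[z]xyzzx   (p0,z)→(p0,x,right)
state=p0 head=1 tape=x[x]yzzx   (p0,x)→(p0,z,stay)
state=p0 head=1 tape=x[z]yzzx   (p0,z)→(p0,x,right)
state=p0 head=2 tape=xx[y]zzx   (p0,y)→(p1,x,right)
state=p1 head=3 tape=xxx[z]zx   (p1,z)→(p0,_,left)
state=p0 head=2 tape=xx[x]_zx   (p0,x)→(p0,z,stay)
state=p0 head=2 tape=xx[z]_zx   (p0,z)→(p0,x,right)
state=p0 head=3 tape=xxx[_]zx   (p0,_)→(p1,_,stay)
state=p1 head=3 tape=xxx[_]zx   (p1,_)→(p1,z,right)
state=p1 head=4 tape=xxxz[z]x   (p1,z)→(p0,_,left)
state=p0 head=3 tape=xxx[z]_x   (p0,z)→(p0,x,right)
state=p0 head=4 tape=xxxx[_]x   (p0,_)→(p1,_,stay)
state=p1 head=4 tape=xxxx[_]x   (p1,_)→(p1,z,right)
state=p1 head=5 tape=xxxxz[x]
M halts after 14 transitions.

14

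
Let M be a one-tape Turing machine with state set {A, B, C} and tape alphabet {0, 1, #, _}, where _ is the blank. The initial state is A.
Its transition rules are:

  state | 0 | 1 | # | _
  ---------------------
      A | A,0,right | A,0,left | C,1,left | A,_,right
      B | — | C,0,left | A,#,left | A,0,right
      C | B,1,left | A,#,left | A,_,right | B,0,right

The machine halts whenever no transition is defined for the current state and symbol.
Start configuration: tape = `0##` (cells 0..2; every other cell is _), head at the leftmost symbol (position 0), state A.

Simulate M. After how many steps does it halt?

A | _[0]##   read 0 → write 0, move right, go to A
A | _0[#]#   read # → write 1, move left, go to C
C | _[0]1#   read 0 → write 1, move left, go to B
B | [_]11#   read _ → write 0, move right, go to A
A | 0[1]1#   read 1 → write 0, move left, go to A
A | [0]01#   read 0 → write 0, move right, go to A
A | 0[0]1#   read 0 → write 0, move right, go to A
A | 00[1]#   read 1 → write 0, move left, go to A
A | 0[0]0#   read 0 → write 0, move right, go to A
A | 00[0]#   read 0 → write 0, move right, go to A
A | 000[#]   read # → write 1, move left, go to C
C | 00[0]1   read 0 → write 1, move left, go to B
B | 0[0]11
M halts after 12 transitions.

12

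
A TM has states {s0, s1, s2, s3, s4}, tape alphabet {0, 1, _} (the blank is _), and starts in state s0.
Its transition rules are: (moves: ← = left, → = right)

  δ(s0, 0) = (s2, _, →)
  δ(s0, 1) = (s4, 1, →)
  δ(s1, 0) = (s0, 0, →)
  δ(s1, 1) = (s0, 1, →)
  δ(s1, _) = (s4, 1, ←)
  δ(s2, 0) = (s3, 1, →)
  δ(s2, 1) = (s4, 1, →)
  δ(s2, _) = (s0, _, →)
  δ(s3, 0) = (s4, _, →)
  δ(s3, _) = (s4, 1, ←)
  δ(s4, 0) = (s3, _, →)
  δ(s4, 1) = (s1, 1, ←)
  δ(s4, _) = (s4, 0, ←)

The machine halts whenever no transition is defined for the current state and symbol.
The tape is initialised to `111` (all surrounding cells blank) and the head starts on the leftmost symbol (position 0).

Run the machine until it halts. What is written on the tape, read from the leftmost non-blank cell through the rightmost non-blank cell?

s0 | [1]11__   read 1 → write 1, move →, go to s4
s4 | 1[1]1__   read 1 → write 1, move ←, go to s1
s1 | [1]11__   read 1 → write 1, move →, go to s0
s0 | 1[1]1__   read 1 → write 1, move →, go to s4
s4 | 11[1]__   read 1 → write 1, move ←, go to s1
s1 | 1[1]1__   read 1 → write 1, move →, go to s0
s0 | 11[1]__   read 1 → write 1, move →, go to s4
s4 | 111[_]_   read _ → write 0, move ←, go to s4
s4 | 11[1]0_   read 1 → write 1, move ←, go to s1
s1 | 1[1]10_   read 1 → write 1, move →, go to s0
s0 | 11[1]0_   read 1 → write 1, move →, go to s4
s4 | 111[0]_   read 0 → write _, move →, go to s3
s3 | 111_[_]   read _ → write 1, move ←, go to s4
s4 | 111[_]1   read _ → write 0, move ←, go to s4
s4 | 11[1]01   read 1 → write 1, move ←, go to s1
s1 | 1[1]101   read 1 → write 1, move →, go to s0
s0 | 11[1]01   read 1 → write 1, move →, go to s4
s4 | 111[0]1   read 0 → write _, move →, go to s3
s3 | 111_[1]
The non-blank tape span at halt is 111_1.

111_1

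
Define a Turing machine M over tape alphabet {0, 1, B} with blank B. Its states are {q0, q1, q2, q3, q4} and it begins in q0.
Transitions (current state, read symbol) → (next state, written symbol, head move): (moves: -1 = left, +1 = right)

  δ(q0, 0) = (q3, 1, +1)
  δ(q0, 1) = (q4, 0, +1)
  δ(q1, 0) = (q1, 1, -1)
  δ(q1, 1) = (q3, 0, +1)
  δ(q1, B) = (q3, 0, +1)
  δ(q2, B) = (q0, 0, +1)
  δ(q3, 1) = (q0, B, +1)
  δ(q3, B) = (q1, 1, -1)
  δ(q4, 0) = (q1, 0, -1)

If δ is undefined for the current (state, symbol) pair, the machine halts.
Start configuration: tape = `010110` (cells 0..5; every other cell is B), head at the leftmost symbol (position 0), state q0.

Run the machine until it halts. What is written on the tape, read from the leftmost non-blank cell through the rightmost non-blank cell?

q0 | [0]10110BB   read 0 → write 1, move +1, go to q3
q3 | 1[1]0110BB   read 1 → write B, move +1, go to q0
q0 | 1B[0]110BB   read 0 → write 1, move +1, go to q3
q3 | 1B1[1]10BB   read 1 → write B, move +1, go to q0
q0 | 1B1B[1]0BB   read 1 → write 0, move +1, go to q4
q4 | 1B1B0[0]BB   read 0 → write 0, move -1, go to q1
q1 | 1B1B[0]0BB   read 0 → write 1, move -1, go to q1
q1 | 1B1[B]10BB   read B → write 0, move +1, go to q3
q3 | 1B10[1]0BB   read 1 → write B, move +1, go to q0
q0 | 1B10B[0]BB   read 0 → write 1, move +1, go to q3
q3 | 1B10B1[B]B   read B → write 1, move -1, go to q1
q1 | 1B10B[1]1B   read 1 → write 0, move +1, go to q3
q3 | 1B10B0[1]B   read 1 → write B, move +1, go to q0
q0 | 1B10B0B[B]
The non-blank tape span at halt is 1B10B0.

1B10B0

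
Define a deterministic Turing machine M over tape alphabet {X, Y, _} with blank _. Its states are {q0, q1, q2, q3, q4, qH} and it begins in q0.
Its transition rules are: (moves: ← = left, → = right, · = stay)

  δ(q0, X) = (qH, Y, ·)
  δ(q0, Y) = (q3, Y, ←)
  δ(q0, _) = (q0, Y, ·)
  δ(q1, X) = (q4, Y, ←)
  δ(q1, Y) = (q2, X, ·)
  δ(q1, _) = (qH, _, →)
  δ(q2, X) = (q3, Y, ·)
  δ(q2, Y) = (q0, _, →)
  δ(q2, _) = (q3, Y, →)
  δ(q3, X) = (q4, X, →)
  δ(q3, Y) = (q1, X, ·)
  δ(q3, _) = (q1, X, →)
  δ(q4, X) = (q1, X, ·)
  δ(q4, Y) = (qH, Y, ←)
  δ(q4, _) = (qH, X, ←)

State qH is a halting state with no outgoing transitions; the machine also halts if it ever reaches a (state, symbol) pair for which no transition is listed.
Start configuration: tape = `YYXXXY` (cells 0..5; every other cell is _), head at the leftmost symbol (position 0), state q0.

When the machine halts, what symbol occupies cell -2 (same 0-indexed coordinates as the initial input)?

q0 | ___[Y]YXXXY   read Y → write Y, move ←, go to q3
q3 | __[_]YYXXXY   read _ → write X, move →, go to q1
q1 | __X[Y]YXXXY   read Y → write X, move ·, go to q2
q2 | __X[X]YXXXY   read X → write Y, move ·, go to q3
q3 | __X[Y]YXXXY   read Y → write X, move ·, go to q1
q1 | __X[X]YXXXY   read X → write Y, move ←, go to q4
q4 | __[X]YYXXXY   read X → write X, move ·, go to q1
q1 | __[X]YYXXXY   read X → write Y, move ←, go to q4
q4 | _[_]YYYXXXY   read _ → write X, move ←, go to qH
qH | [_]XYYYXXXY
Cell -2 holds X when M halts.

X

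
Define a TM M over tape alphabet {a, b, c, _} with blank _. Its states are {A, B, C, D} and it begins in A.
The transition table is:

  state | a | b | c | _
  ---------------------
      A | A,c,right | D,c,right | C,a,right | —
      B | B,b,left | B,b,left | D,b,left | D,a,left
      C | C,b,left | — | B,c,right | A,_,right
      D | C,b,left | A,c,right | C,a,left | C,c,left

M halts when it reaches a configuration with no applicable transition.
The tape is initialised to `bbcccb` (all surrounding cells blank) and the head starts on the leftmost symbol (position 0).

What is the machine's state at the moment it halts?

A

A | _[b]bcccb_   read b → write c, move right, go to D
D | _c[b]cccb_   read b → write c, move right, go to A
A | _cc[c]ccb_   read c → write a, move right, go to C
C | _cca[c]cb_   read c → write c, move right, go to B
B | _ccac[c]b_   read c → write b, move left, go to D
D | _cca[c]bb_   read c → write a, move left, go to C
C | _cc[a]abb_   read a → write b, move left, go to C
C | _c[c]babb_   read c → write c, move right, go to B
B | _cc[b]abb_   read b → write b, move left, go to B
B | _c[c]babb_   read c → write b, move left, go to D
D | _[c]bbabb_   read c → write a, move left, go to C
C | [_]abbabb_   read _ → write _, move right, go to A
A | _[a]bbabb_   read a → write c, move right, go to A
A | _c[b]babb_   read b → write c, move right, go to D
D | _cc[b]abb_   read b → write c, move right, go to A
A | _ccc[a]bb_   read a → write c, move right, go to A
A | _cccc[b]b_   read b → write c, move right, go to D
D | _ccccc[b]_   read b → write c, move right, go to A
A | _cccccc[_]
No transition is defined for (A, _); M halts in state A.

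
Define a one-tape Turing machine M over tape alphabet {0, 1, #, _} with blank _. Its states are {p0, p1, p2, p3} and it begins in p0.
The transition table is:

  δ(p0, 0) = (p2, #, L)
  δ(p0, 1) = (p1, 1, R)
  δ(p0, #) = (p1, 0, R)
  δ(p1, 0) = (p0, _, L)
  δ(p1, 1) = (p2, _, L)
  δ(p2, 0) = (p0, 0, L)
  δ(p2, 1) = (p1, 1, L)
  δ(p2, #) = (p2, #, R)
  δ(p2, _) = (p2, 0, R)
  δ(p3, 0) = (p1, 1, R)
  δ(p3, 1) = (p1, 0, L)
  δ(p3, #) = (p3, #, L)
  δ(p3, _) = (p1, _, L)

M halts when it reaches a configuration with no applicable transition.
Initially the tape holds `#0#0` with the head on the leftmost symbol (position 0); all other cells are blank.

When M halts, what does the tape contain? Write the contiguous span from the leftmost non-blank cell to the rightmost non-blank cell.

0#_#

state=p0 head=0 tape=__[#]0#0   (p0,#)→(p1,0,R)
state=p1 head=1 tape=__0[0]#0   (p1,0)→(p0,_,L)
state=p0 head=0 tape=__[0]_#0   (p0,0)→(p2,#,L)
state=p2 head=-1 tape=_[_]#_#0   (p2,_)→(p2,0,R)
state=p2 head=0 tape=_0[#]_#0   (p2,#)→(p2,#,R)
state=p2 head=1 tape=_0#[_]#0   (p2,_)→(p2,0,R)
state=p2 head=2 tape=_0#0[#]0   (p2,#)→(p2,#,R)
state=p2 head=3 tape=_0#0#[0]   (p2,0)→(p0,0,L)
state=p0 head=2 tape=_0#0[#]0   (p0,#)→(p1,0,R)
state=p1 head=3 tape=_0#00[0]   (p1,0)→(p0,_,L)
state=p0 head=2 tape=_0#0[0]_   (p0,0)→(p2,#,L)
state=p2 head=1 tape=_0#[0]#_   (p2,0)→(p0,0,L)
state=p0 head=0 tape=_0[#]0#_   (p0,#)→(p1,0,R)
state=p1 head=1 tape=_00[0]#_   (p1,0)→(p0,_,L)
state=p0 head=0 tape=_0[0]_#_   (p0,0)→(p2,#,L)
state=p2 head=-1 tape=_[0]#_#_   (p2,0)→(p0,0,L)
state=p0 head=-2 tape=[_]0#_#_
The non-blank tape span at halt is 0#_#.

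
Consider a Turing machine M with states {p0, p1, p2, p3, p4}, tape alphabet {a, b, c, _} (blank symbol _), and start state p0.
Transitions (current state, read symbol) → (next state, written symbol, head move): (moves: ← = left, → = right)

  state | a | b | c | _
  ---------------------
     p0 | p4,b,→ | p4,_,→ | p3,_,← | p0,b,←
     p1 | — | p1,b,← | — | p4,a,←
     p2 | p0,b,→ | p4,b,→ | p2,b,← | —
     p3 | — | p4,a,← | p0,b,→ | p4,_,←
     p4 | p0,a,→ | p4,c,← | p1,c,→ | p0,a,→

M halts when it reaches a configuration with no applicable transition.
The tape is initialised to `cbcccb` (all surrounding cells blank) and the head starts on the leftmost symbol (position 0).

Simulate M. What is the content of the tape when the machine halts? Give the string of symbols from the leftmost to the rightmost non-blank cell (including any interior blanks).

state=p0 head=0 tape=___[c]bcccb   (p0,c)→(p3,_,←)
state=p3 head=-1 tape=__[_]_bcccb   (p3,_)→(p4,_,←)
state=p4 head=-2 tape=_[_]__bcccb   (p4,_)→(p0,a,→)
state=p0 head=-1 tape=_a[_]_bcccb   (p0,_)→(p0,b,←)
state=p0 head=-2 tape=_[a]b_bcccb   (p0,a)→(p4,b,→)
state=p4 head=-1 tape=_b[b]_bcccb   (p4,b)→(p4,c,←)
state=p4 head=-2 tape=_[b]c_bcccb   (p4,b)→(p4,c,←)
state=p4 head=-3 tape=[_]cc_bcccb   (p4,_)→(p0,a,→)
state=p0 head=-2 tape=a[c]c_bcccb   (p0,c)→(p3,_,←)
state=p3 head=-3 tape=[a]_c_bcccb
The non-blank tape span at halt is a_c_bcccb.

a_c_bcccb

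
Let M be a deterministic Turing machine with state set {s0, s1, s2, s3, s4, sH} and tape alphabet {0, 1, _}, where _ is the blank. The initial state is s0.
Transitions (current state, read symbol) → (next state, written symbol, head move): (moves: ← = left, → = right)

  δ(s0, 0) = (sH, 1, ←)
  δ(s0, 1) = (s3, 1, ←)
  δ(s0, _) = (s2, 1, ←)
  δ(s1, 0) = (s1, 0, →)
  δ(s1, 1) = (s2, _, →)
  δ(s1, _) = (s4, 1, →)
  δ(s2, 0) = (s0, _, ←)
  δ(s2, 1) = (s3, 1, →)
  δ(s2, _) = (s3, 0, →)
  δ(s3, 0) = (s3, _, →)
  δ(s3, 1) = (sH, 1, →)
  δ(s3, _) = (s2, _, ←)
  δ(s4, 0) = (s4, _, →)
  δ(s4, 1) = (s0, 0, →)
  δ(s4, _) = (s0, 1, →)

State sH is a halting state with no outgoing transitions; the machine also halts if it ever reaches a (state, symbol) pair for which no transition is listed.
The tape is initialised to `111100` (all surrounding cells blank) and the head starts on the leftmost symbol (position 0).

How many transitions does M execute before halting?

state=s0 head=0 tape=____[1]11100   (s0,1)→(s3,1,←)
state=s3 head=-1 tape=___[_]111100   (s3,_)→(s2,_,←)
state=s2 head=-2 tape=__[_]_111100   (s2,_)→(s3,0,→)
state=s3 head=-1 tape=__0[_]111100   (s3,_)→(s2,_,←)
state=s2 head=-2 tape=__[0]_111100   (s2,0)→(s0,_,←)
state=s0 head=-3 tape=_[_]__111100   (s0,_)→(s2,1,←)
state=s2 head=-4 tape=[_]1__111100   (s2,_)→(s3,0,→)
state=s3 head=-3 tape=0[1]__111100   (s3,1)→(sH,1,→)
state=sH head=-2 tape=01[_]_111100
M halts after 8 transitions.

8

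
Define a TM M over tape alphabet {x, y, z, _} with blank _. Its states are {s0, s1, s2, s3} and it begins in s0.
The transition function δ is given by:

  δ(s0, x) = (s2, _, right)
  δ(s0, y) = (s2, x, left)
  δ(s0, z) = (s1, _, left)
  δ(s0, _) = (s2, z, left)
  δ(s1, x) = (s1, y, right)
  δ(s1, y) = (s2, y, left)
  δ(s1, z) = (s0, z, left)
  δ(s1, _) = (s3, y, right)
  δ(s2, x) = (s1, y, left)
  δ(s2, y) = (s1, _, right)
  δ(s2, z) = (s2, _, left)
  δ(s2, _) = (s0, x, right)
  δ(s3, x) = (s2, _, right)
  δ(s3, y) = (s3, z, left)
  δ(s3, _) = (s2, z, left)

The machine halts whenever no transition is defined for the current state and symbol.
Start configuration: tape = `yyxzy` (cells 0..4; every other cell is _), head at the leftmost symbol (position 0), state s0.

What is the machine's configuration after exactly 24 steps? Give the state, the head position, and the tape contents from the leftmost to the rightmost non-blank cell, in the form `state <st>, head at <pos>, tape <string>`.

s0 | _[y]yxzy   read y → write x, move left, go to s2
s2 | [_]xyxzy   read _ → write x, move right, go to s0
s0 | x[x]yxzy   read x → write _, move right, go to s2
s2 | x_[y]xzy   read y → write _, move right, go to s1
s1 | x__[x]zy   read x → write y, move right, go to s1
s1 | x__y[z]y   read z → write z, move left, go to s0
s0 | x__[y]zy   read y → write x, move left, go to s2
s2 | x_[_]xzy   read _ → write x, move right, go to s0
s0 | x_x[x]zy   read x → write _, move right, go to s2
s2 | x_x_[z]y   read z → write _, move left, go to s2
s2 | x_x[_]_y   read _ → write x, move right, go to s0
s0 | x_xx[_]y   read _ → write z, move left, go to s2
s2 | x_x[x]zy   read x → write y, move left, go to s1
s1 | x_[x]yzy   read x → write y, move right, go to s1
s1 | x_y[y]zy   read y → write y, move left, go to s2
s2 | x_[y]yzy   read y → write _, move right, go to s1
s1 | x__[y]zy   read y → write y, move left, go to s2
s2 | x_[_]yzy   read _ → write x, move right, go to s0
s0 | x_x[y]zy   read y → write x, move left, go to s2
s2 | x_[x]xzy   read x → write y, move left, go to s1
s1 | x[_]yxzy   read _ → write y, move right, go to s3
s3 | xy[y]xzy   read y → write z, move left, go to s3
s3 | x[y]zxzy   read y → write z, move left, go to s3
s3 | [x]zzxzy   read x → write _, move right, go to s2
s2 | _[z]zxzy
After 24 steps: state s2, head at 0, tape zzxzy.

state s2, head at 0, tape zzxzy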